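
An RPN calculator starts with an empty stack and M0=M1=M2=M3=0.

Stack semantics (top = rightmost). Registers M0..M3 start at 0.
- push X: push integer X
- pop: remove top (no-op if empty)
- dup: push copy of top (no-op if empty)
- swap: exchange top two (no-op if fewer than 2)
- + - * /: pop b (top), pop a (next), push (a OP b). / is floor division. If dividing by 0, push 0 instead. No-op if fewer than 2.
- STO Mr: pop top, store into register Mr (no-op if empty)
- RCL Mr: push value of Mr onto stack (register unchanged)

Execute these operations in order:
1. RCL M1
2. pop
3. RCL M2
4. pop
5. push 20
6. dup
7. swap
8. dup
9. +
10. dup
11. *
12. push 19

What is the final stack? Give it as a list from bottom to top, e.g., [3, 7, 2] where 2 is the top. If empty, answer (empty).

Answer: [20, 1600, 19]

Derivation:
After op 1 (RCL M1): stack=[0] mem=[0,0,0,0]
After op 2 (pop): stack=[empty] mem=[0,0,0,0]
After op 3 (RCL M2): stack=[0] mem=[0,0,0,0]
After op 4 (pop): stack=[empty] mem=[0,0,0,0]
After op 5 (push 20): stack=[20] mem=[0,0,0,0]
After op 6 (dup): stack=[20,20] mem=[0,0,0,0]
After op 7 (swap): stack=[20,20] mem=[0,0,0,0]
After op 8 (dup): stack=[20,20,20] mem=[0,0,0,0]
After op 9 (+): stack=[20,40] mem=[0,0,0,0]
After op 10 (dup): stack=[20,40,40] mem=[0,0,0,0]
After op 11 (*): stack=[20,1600] mem=[0,0,0,0]
After op 12 (push 19): stack=[20,1600,19] mem=[0,0,0,0]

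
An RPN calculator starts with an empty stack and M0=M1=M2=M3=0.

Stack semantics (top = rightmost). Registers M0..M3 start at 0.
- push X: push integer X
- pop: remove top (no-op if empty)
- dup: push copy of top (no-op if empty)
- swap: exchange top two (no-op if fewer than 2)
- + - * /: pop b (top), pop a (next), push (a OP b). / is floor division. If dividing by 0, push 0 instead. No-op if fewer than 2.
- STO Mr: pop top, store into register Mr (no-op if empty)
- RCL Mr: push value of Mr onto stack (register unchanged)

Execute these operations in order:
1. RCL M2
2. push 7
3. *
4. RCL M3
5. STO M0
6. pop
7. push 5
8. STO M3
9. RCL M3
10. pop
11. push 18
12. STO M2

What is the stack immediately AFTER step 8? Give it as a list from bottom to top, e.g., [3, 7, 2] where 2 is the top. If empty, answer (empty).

After op 1 (RCL M2): stack=[0] mem=[0,0,0,0]
After op 2 (push 7): stack=[0,7] mem=[0,0,0,0]
After op 3 (*): stack=[0] mem=[0,0,0,0]
After op 4 (RCL M3): stack=[0,0] mem=[0,0,0,0]
After op 5 (STO M0): stack=[0] mem=[0,0,0,0]
After op 6 (pop): stack=[empty] mem=[0,0,0,0]
After op 7 (push 5): stack=[5] mem=[0,0,0,0]
After op 8 (STO M3): stack=[empty] mem=[0,0,0,5]

(empty)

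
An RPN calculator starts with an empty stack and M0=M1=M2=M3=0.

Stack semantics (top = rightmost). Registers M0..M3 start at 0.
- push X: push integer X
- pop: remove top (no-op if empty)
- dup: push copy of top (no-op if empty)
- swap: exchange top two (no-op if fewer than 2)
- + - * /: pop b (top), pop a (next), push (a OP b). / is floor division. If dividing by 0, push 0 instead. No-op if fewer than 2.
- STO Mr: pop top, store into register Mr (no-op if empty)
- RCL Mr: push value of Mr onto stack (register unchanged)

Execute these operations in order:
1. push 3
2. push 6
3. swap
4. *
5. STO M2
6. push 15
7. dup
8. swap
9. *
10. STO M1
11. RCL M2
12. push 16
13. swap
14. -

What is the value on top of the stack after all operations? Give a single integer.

After op 1 (push 3): stack=[3] mem=[0,0,0,0]
After op 2 (push 6): stack=[3,6] mem=[0,0,0,0]
After op 3 (swap): stack=[6,3] mem=[0,0,0,0]
After op 4 (*): stack=[18] mem=[0,0,0,0]
After op 5 (STO M2): stack=[empty] mem=[0,0,18,0]
After op 6 (push 15): stack=[15] mem=[0,0,18,0]
After op 7 (dup): stack=[15,15] mem=[0,0,18,0]
After op 8 (swap): stack=[15,15] mem=[0,0,18,0]
After op 9 (*): stack=[225] mem=[0,0,18,0]
After op 10 (STO M1): stack=[empty] mem=[0,225,18,0]
After op 11 (RCL M2): stack=[18] mem=[0,225,18,0]
After op 12 (push 16): stack=[18,16] mem=[0,225,18,0]
After op 13 (swap): stack=[16,18] mem=[0,225,18,0]
After op 14 (-): stack=[-2] mem=[0,225,18,0]

Answer: -2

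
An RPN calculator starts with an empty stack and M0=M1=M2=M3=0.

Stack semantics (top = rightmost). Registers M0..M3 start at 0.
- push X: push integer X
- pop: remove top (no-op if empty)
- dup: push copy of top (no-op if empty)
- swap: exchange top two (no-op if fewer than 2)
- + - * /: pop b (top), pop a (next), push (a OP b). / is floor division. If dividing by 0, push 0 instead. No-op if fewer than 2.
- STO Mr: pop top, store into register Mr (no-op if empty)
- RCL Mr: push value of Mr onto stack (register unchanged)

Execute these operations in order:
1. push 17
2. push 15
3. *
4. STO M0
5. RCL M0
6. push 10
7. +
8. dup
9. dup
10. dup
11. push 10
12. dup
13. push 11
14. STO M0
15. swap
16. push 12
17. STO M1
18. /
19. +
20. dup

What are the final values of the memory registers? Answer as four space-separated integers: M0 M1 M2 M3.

After op 1 (push 17): stack=[17] mem=[0,0,0,0]
After op 2 (push 15): stack=[17,15] mem=[0,0,0,0]
After op 3 (*): stack=[255] mem=[0,0,0,0]
After op 4 (STO M0): stack=[empty] mem=[255,0,0,0]
After op 5 (RCL M0): stack=[255] mem=[255,0,0,0]
After op 6 (push 10): stack=[255,10] mem=[255,0,0,0]
After op 7 (+): stack=[265] mem=[255,0,0,0]
After op 8 (dup): stack=[265,265] mem=[255,0,0,0]
After op 9 (dup): stack=[265,265,265] mem=[255,0,0,0]
After op 10 (dup): stack=[265,265,265,265] mem=[255,0,0,0]
After op 11 (push 10): stack=[265,265,265,265,10] mem=[255,0,0,0]
After op 12 (dup): stack=[265,265,265,265,10,10] mem=[255,0,0,0]
After op 13 (push 11): stack=[265,265,265,265,10,10,11] mem=[255,0,0,0]
After op 14 (STO M0): stack=[265,265,265,265,10,10] mem=[11,0,0,0]
After op 15 (swap): stack=[265,265,265,265,10,10] mem=[11,0,0,0]
After op 16 (push 12): stack=[265,265,265,265,10,10,12] mem=[11,0,0,0]
After op 17 (STO M1): stack=[265,265,265,265,10,10] mem=[11,12,0,0]
After op 18 (/): stack=[265,265,265,265,1] mem=[11,12,0,0]
After op 19 (+): stack=[265,265,265,266] mem=[11,12,0,0]
After op 20 (dup): stack=[265,265,265,266,266] mem=[11,12,0,0]

Answer: 11 12 0 0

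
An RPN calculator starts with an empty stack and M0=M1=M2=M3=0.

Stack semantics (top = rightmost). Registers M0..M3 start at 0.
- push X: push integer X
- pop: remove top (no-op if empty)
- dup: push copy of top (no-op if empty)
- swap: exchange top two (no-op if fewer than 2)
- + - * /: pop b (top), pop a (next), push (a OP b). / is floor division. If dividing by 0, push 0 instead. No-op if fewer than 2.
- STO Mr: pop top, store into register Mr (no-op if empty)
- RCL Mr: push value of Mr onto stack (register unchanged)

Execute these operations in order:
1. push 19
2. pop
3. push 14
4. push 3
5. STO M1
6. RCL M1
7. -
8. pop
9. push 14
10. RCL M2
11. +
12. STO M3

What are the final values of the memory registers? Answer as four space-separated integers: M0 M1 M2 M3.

After op 1 (push 19): stack=[19] mem=[0,0,0,0]
After op 2 (pop): stack=[empty] mem=[0,0,0,0]
After op 3 (push 14): stack=[14] mem=[0,0,0,0]
After op 4 (push 3): stack=[14,3] mem=[0,0,0,0]
After op 5 (STO M1): stack=[14] mem=[0,3,0,0]
After op 6 (RCL M1): stack=[14,3] mem=[0,3,0,0]
After op 7 (-): stack=[11] mem=[0,3,0,0]
After op 8 (pop): stack=[empty] mem=[0,3,0,0]
After op 9 (push 14): stack=[14] mem=[0,3,0,0]
After op 10 (RCL M2): stack=[14,0] mem=[0,3,0,0]
After op 11 (+): stack=[14] mem=[0,3,0,0]
After op 12 (STO M3): stack=[empty] mem=[0,3,0,14]

Answer: 0 3 0 14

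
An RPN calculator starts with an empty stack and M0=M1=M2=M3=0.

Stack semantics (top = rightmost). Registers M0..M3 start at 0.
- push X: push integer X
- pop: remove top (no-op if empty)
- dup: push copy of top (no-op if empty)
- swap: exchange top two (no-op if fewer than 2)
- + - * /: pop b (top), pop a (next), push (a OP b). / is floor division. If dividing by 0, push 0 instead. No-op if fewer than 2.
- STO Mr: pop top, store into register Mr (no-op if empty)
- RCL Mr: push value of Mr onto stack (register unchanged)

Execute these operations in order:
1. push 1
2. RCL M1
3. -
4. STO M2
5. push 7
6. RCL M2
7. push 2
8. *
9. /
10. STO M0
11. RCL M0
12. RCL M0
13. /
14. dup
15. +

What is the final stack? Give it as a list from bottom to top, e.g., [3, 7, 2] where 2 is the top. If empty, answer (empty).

After op 1 (push 1): stack=[1] mem=[0,0,0,0]
After op 2 (RCL M1): stack=[1,0] mem=[0,0,0,0]
After op 3 (-): stack=[1] mem=[0,0,0,0]
After op 4 (STO M2): stack=[empty] mem=[0,0,1,0]
After op 5 (push 7): stack=[7] mem=[0,0,1,0]
After op 6 (RCL M2): stack=[7,1] mem=[0,0,1,0]
After op 7 (push 2): stack=[7,1,2] mem=[0,0,1,0]
After op 8 (*): stack=[7,2] mem=[0,0,1,0]
After op 9 (/): stack=[3] mem=[0,0,1,0]
After op 10 (STO M0): stack=[empty] mem=[3,0,1,0]
After op 11 (RCL M0): stack=[3] mem=[3,0,1,0]
After op 12 (RCL M0): stack=[3,3] mem=[3,0,1,0]
After op 13 (/): stack=[1] mem=[3,0,1,0]
After op 14 (dup): stack=[1,1] mem=[3,0,1,0]
After op 15 (+): stack=[2] mem=[3,0,1,0]

Answer: [2]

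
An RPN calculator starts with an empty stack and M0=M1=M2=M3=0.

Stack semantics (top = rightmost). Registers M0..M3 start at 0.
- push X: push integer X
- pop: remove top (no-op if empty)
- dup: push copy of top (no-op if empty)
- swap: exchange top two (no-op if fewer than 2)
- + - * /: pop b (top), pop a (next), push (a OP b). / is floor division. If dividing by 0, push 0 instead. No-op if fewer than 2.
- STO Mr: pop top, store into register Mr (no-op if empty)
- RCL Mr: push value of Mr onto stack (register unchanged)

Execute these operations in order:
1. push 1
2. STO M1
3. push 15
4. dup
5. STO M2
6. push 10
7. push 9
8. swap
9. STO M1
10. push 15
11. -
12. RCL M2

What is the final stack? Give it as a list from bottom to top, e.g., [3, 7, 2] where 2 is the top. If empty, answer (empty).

After op 1 (push 1): stack=[1] mem=[0,0,0,0]
After op 2 (STO M1): stack=[empty] mem=[0,1,0,0]
After op 3 (push 15): stack=[15] mem=[0,1,0,0]
After op 4 (dup): stack=[15,15] mem=[0,1,0,0]
After op 5 (STO M2): stack=[15] mem=[0,1,15,0]
After op 6 (push 10): stack=[15,10] mem=[0,1,15,0]
After op 7 (push 9): stack=[15,10,9] mem=[0,1,15,0]
After op 8 (swap): stack=[15,9,10] mem=[0,1,15,0]
After op 9 (STO M1): stack=[15,9] mem=[0,10,15,0]
After op 10 (push 15): stack=[15,9,15] mem=[0,10,15,0]
After op 11 (-): stack=[15,-6] mem=[0,10,15,0]
After op 12 (RCL M2): stack=[15,-6,15] mem=[0,10,15,0]

Answer: [15, -6, 15]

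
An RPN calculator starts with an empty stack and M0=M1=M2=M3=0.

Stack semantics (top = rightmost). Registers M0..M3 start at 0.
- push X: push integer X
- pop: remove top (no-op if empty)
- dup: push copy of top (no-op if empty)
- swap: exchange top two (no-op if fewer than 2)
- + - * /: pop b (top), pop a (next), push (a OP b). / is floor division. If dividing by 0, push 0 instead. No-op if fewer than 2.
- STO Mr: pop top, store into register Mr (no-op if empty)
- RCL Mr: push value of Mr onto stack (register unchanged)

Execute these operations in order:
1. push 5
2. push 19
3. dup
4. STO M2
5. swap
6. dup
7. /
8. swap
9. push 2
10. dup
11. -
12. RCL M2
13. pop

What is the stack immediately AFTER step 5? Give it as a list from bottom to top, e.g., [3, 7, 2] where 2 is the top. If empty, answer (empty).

After op 1 (push 5): stack=[5] mem=[0,0,0,0]
After op 2 (push 19): stack=[5,19] mem=[0,0,0,0]
After op 3 (dup): stack=[5,19,19] mem=[0,0,0,0]
After op 4 (STO M2): stack=[5,19] mem=[0,0,19,0]
After op 5 (swap): stack=[19,5] mem=[0,0,19,0]

[19, 5]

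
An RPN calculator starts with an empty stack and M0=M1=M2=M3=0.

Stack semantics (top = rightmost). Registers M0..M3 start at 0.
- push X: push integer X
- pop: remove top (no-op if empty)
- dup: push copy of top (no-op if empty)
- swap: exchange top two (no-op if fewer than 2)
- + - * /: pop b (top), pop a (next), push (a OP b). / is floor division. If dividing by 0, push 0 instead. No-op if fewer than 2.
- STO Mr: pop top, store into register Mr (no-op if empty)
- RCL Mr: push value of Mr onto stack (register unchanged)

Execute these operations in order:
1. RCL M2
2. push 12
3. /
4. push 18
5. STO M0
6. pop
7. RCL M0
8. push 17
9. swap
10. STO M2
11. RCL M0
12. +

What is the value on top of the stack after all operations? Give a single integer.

After op 1 (RCL M2): stack=[0] mem=[0,0,0,0]
After op 2 (push 12): stack=[0,12] mem=[0,0,0,0]
After op 3 (/): stack=[0] mem=[0,0,0,0]
After op 4 (push 18): stack=[0,18] mem=[0,0,0,0]
After op 5 (STO M0): stack=[0] mem=[18,0,0,0]
After op 6 (pop): stack=[empty] mem=[18,0,0,0]
After op 7 (RCL M0): stack=[18] mem=[18,0,0,0]
After op 8 (push 17): stack=[18,17] mem=[18,0,0,0]
After op 9 (swap): stack=[17,18] mem=[18,0,0,0]
After op 10 (STO M2): stack=[17] mem=[18,0,18,0]
After op 11 (RCL M0): stack=[17,18] mem=[18,0,18,0]
After op 12 (+): stack=[35] mem=[18,0,18,0]

Answer: 35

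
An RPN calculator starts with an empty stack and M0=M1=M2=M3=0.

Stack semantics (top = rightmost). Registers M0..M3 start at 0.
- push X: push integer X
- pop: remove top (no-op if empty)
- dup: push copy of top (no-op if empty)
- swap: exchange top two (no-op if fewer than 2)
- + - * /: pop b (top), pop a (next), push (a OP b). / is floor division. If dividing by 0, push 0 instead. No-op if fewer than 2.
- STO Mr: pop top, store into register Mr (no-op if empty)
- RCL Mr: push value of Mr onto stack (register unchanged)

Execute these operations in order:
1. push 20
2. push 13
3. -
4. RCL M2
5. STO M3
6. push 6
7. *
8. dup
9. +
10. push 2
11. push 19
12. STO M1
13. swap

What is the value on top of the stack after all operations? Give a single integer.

After op 1 (push 20): stack=[20] mem=[0,0,0,0]
After op 2 (push 13): stack=[20,13] mem=[0,0,0,0]
After op 3 (-): stack=[7] mem=[0,0,0,0]
After op 4 (RCL M2): stack=[7,0] mem=[0,0,0,0]
After op 5 (STO M3): stack=[7] mem=[0,0,0,0]
After op 6 (push 6): stack=[7,6] mem=[0,0,0,0]
After op 7 (*): stack=[42] mem=[0,0,0,0]
After op 8 (dup): stack=[42,42] mem=[0,0,0,0]
After op 9 (+): stack=[84] mem=[0,0,0,0]
After op 10 (push 2): stack=[84,2] mem=[0,0,0,0]
After op 11 (push 19): stack=[84,2,19] mem=[0,0,0,0]
After op 12 (STO M1): stack=[84,2] mem=[0,19,0,0]
After op 13 (swap): stack=[2,84] mem=[0,19,0,0]

Answer: 84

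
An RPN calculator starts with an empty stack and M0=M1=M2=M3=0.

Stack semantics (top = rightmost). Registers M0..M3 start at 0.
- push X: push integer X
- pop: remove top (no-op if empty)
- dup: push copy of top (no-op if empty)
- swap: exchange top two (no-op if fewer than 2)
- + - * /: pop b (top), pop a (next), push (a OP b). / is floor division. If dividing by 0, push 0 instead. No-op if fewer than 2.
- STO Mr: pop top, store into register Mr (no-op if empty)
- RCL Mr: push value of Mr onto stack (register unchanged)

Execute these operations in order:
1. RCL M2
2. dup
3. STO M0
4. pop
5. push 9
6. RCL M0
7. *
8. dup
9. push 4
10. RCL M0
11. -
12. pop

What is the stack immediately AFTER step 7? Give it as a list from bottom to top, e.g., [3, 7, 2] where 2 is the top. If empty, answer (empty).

After op 1 (RCL M2): stack=[0] mem=[0,0,0,0]
After op 2 (dup): stack=[0,0] mem=[0,0,0,0]
After op 3 (STO M0): stack=[0] mem=[0,0,0,0]
After op 4 (pop): stack=[empty] mem=[0,0,0,0]
After op 5 (push 9): stack=[9] mem=[0,0,0,0]
After op 6 (RCL M0): stack=[9,0] mem=[0,0,0,0]
After op 7 (*): stack=[0] mem=[0,0,0,0]

[0]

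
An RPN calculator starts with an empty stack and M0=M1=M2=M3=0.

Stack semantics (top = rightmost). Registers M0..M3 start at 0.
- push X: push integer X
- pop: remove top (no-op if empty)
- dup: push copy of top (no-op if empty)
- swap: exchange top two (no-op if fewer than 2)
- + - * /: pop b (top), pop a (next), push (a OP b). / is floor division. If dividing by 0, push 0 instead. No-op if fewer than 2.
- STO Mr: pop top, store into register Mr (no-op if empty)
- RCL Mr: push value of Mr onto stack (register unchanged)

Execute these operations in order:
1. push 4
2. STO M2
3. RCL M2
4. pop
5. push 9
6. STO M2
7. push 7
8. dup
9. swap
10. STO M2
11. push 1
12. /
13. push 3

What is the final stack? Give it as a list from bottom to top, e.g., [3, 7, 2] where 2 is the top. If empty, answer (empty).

Answer: [7, 3]

Derivation:
After op 1 (push 4): stack=[4] mem=[0,0,0,0]
After op 2 (STO M2): stack=[empty] mem=[0,0,4,0]
After op 3 (RCL M2): stack=[4] mem=[0,0,4,0]
After op 4 (pop): stack=[empty] mem=[0,0,4,0]
After op 5 (push 9): stack=[9] mem=[0,0,4,0]
After op 6 (STO M2): stack=[empty] mem=[0,0,9,0]
After op 7 (push 7): stack=[7] mem=[0,0,9,0]
After op 8 (dup): stack=[7,7] mem=[0,0,9,0]
After op 9 (swap): stack=[7,7] mem=[0,0,9,0]
After op 10 (STO M2): stack=[7] mem=[0,0,7,0]
After op 11 (push 1): stack=[7,1] mem=[0,0,7,0]
After op 12 (/): stack=[7] mem=[0,0,7,0]
After op 13 (push 3): stack=[7,3] mem=[0,0,7,0]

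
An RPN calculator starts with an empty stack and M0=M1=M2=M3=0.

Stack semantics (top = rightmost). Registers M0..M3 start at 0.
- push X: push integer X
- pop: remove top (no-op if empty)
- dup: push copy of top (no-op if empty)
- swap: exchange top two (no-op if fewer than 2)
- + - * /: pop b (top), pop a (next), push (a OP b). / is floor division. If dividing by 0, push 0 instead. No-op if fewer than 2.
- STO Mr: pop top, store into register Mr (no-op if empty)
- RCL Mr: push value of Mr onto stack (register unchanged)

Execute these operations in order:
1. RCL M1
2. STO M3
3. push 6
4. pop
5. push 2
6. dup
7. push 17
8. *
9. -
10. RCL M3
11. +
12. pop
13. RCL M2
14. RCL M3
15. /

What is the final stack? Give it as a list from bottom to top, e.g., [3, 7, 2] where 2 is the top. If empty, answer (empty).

Answer: [0]

Derivation:
After op 1 (RCL M1): stack=[0] mem=[0,0,0,0]
After op 2 (STO M3): stack=[empty] mem=[0,0,0,0]
After op 3 (push 6): stack=[6] mem=[0,0,0,0]
After op 4 (pop): stack=[empty] mem=[0,0,0,0]
After op 5 (push 2): stack=[2] mem=[0,0,0,0]
After op 6 (dup): stack=[2,2] mem=[0,0,0,0]
After op 7 (push 17): stack=[2,2,17] mem=[0,0,0,0]
After op 8 (*): stack=[2,34] mem=[0,0,0,0]
After op 9 (-): stack=[-32] mem=[0,0,0,0]
After op 10 (RCL M3): stack=[-32,0] mem=[0,0,0,0]
After op 11 (+): stack=[-32] mem=[0,0,0,0]
After op 12 (pop): stack=[empty] mem=[0,0,0,0]
After op 13 (RCL M2): stack=[0] mem=[0,0,0,0]
After op 14 (RCL M3): stack=[0,0] mem=[0,0,0,0]
After op 15 (/): stack=[0] mem=[0,0,0,0]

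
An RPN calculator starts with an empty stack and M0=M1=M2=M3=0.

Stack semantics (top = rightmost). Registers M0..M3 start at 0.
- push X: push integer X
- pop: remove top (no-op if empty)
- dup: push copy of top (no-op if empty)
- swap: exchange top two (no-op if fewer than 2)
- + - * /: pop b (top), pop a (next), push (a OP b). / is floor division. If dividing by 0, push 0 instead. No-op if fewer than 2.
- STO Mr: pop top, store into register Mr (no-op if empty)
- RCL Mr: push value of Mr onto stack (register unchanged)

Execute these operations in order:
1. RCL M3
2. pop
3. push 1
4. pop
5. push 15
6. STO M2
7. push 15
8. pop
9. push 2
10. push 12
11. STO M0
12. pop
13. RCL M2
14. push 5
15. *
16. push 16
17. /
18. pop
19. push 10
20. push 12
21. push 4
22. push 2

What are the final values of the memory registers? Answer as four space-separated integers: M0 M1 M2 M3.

After op 1 (RCL M3): stack=[0] mem=[0,0,0,0]
After op 2 (pop): stack=[empty] mem=[0,0,0,0]
After op 3 (push 1): stack=[1] mem=[0,0,0,0]
After op 4 (pop): stack=[empty] mem=[0,0,0,0]
After op 5 (push 15): stack=[15] mem=[0,0,0,0]
After op 6 (STO M2): stack=[empty] mem=[0,0,15,0]
After op 7 (push 15): stack=[15] mem=[0,0,15,0]
After op 8 (pop): stack=[empty] mem=[0,0,15,0]
After op 9 (push 2): stack=[2] mem=[0,0,15,0]
After op 10 (push 12): stack=[2,12] mem=[0,0,15,0]
After op 11 (STO M0): stack=[2] mem=[12,0,15,0]
After op 12 (pop): stack=[empty] mem=[12,0,15,0]
After op 13 (RCL M2): stack=[15] mem=[12,0,15,0]
After op 14 (push 5): stack=[15,5] mem=[12,0,15,0]
After op 15 (*): stack=[75] mem=[12,0,15,0]
After op 16 (push 16): stack=[75,16] mem=[12,0,15,0]
After op 17 (/): stack=[4] mem=[12,0,15,0]
After op 18 (pop): stack=[empty] mem=[12,0,15,0]
After op 19 (push 10): stack=[10] mem=[12,0,15,0]
After op 20 (push 12): stack=[10,12] mem=[12,0,15,0]
After op 21 (push 4): stack=[10,12,4] mem=[12,0,15,0]
After op 22 (push 2): stack=[10,12,4,2] mem=[12,0,15,0]

Answer: 12 0 15 0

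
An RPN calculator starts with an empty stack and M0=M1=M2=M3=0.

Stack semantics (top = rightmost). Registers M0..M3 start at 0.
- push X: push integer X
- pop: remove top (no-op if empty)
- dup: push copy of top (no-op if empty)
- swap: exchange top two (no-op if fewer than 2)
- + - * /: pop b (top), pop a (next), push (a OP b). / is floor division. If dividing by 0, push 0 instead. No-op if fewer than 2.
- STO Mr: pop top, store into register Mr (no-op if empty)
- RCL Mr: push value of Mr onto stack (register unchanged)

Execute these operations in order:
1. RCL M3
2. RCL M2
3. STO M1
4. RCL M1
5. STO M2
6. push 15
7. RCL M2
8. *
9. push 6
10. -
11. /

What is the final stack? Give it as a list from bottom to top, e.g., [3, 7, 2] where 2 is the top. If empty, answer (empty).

Answer: [0]

Derivation:
After op 1 (RCL M3): stack=[0] mem=[0,0,0,0]
After op 2 (RCL M2): stack=[0,0] mem=[0,0,0,0]
After op 3 (STO M1): stack=[0] mem=[0,0,0,0]
After op 4 (RCL M1): stack=[0,0] mem=[0,0,0,0]
After op 5 (STO M2): stack=[0] mem=[0,0,0,0]
After op 6 (push 15): stack=[0,15] mem=[0,0,0,0]
After op 7 (RCL M2): stack=[0,15,0] mem=[0,0,0,0]
After op 8 (*): stack=[0,0] mem=[0,0,0,0]
After op 9 (push 6): stack=[0,0,6] mem=[0,0,0,0]
After op 10 (-): stack=[0,-6] mem=[0,0,0,0]
After op 11 (/): stack=[0] mem=[0,0,0,0]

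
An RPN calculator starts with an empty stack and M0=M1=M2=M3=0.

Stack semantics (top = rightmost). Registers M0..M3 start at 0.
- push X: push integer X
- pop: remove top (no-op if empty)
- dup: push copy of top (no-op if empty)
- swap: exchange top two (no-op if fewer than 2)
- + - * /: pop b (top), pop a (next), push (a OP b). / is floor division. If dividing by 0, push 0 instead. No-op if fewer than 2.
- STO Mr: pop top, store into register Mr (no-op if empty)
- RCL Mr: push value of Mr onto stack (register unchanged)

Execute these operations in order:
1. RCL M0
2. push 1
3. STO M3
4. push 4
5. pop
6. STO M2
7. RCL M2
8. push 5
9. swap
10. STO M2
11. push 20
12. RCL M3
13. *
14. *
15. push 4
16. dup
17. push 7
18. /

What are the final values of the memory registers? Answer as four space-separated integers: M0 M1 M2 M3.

Answer: 0 0 0 1

Derivation:
After op 1 (RCL M0): stack=[0] mem=[0,0,0,0]
After op 2 (push 1): stack=[0,1] mem=[0,0,0,0]
After op 3 (STO M3): stack=[0] mem=[0,0,0,1]
After op 4 (push 4): stack=[0,4] mem=[0,0,0,1]
After op 5 (pop): stack=[0] mem=[0,0,0,1]
After op 6 (STO M2): stack=[empty] mem=[0,0,0,1]
After op 7 (RCL M2): stack=[0] mem=[0,0,0,1]
After op 8 (push 5): stack=[0,5] mem=[0,0,0,1]
After op 9 (swap): stack=[5,0] mem=[0,0,0,1]
After op 10 (STO M2): stack=[5] mem=[0,0,0,1]
After op 11 (push 20): stack=[5,20] mem=[0,0,0,1]
After op 12 (RCL M3): stack=[5,20,1] mem=[0,0,0,1]
After op 13 (*): stack=[5,20] mem=[0,0,0,1]
After op 14 (*): stack=[100] mem=[0,0,0,1]
After op 15 (push 4): stack=[100,4] mem=[0,0,0,1]
After op 16 (dup): stack=[100,4,4] mem=[0,0,0,1]
After op 17 (push 7): stack=[100,4,4,7] mem=[0,0,0,1]
After op 18 (/): stack=[100,4,0] mem=[0,0,0,1]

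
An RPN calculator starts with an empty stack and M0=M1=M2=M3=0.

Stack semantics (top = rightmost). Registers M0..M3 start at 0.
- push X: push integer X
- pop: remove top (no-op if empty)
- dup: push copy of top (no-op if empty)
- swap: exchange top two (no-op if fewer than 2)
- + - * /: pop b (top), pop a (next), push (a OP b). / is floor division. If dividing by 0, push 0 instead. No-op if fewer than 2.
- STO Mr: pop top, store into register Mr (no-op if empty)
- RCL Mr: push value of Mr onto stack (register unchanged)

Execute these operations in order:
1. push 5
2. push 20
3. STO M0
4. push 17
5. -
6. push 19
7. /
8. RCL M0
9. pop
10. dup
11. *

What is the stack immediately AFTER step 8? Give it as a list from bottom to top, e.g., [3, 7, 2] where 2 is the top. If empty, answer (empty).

After op 1 (push 5): stack=[5] mem=[0,0,0,0]
After op 2 (push 20): stack=[5,20] mem=[0,0,0,0]
After op 3 (STO M0): stack=[5] mem=[20,0,0,0]
After op 4 (push 17): stack=[5,17] mem=[20,0,0,0]
After op 5 (-): stack=[-12] mem=[20,0,0,0]
After op 6 (push 19): stack=[-12,19] mem=[20,0,0,0]
After op 7 (/): stack=[-1] mem=[20,0,0,0]
After op 8 (RCL M0): stack=[-1,20] mem=[20,0,0,0]

[-1, 20]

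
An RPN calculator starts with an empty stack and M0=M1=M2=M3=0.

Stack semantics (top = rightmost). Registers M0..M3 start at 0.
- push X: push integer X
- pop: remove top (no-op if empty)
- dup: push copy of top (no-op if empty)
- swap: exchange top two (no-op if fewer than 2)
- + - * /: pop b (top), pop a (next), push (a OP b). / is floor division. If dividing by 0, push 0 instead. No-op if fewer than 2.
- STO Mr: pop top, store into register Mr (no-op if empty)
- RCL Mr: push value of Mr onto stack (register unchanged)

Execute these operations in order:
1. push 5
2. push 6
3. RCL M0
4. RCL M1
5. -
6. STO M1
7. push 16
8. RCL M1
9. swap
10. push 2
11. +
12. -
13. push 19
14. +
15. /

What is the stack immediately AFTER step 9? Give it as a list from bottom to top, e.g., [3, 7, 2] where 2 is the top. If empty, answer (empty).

After op 1 (push 5): stack=[5] mem=[0,0,0,0]
After op 2 (push 6): stack=[5,6] mem=[0,0,0,0]
After op 3 (RCL M0): stack=[5,6,0] mem=[0,0,0,0]
After op 4 (RCL M1): stack=[5,6,0,0] mem=[0,0,0,0]
After op 5 (-): stack=[5,6,0] mem=[0,0,0,0]
After op 6 (STO M1): stack=[5,6] mem=[0,0,0,0]
After op 7 (push 16): stack=[5,6,16] mem=[0,0,0,0]
After op 8 (RCL M1): stack=[5,6,16,0] mem=[0,0,0,0]
After op 9 (swap): stack=[5,6,0,16] mem=[0,0,0,0]

[5, 6, 0, 16]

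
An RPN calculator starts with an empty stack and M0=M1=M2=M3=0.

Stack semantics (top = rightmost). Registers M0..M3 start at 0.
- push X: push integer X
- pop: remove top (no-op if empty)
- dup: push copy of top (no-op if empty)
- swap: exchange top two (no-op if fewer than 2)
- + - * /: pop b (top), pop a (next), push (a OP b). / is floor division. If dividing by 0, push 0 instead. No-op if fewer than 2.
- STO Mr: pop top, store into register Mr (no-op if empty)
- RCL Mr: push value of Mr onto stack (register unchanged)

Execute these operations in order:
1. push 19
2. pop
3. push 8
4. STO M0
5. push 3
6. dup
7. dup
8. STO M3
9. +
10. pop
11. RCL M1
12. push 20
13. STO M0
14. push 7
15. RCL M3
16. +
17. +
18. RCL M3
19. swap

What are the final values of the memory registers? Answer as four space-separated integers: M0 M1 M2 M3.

After op 1 (push 19): stack=[19] mem=[0,0,0,0]
After op 2 (pop): stack=[empty] mem=[0,0,0,0]
After op 3 (push 8): stack=[8] mem=[0,0,0,0]
After op 4 (STO M0): stack=[empty] mem=[8,0,0,0]
After op 5 (push 3): stack=[3] mem=[8,0,0,0]
After op 6 (dup): stack=[3,3] mem=[8,0,0,0]
After op 7 (dup): stack=[3,3,3] mem=[8,0,0,0]
After op 8 (STO M3): stack=[3,3] mem=[8,0,0,3]
After op 9 (+): stack=[6] mem=[8,0,0,3]
After op 10 (pop): stack=[empty] mem=[8,0,0,3]
After op 11 (RCL M1): stack=[0] mem=[8,0,0,3]
After op 12 (push 20): stack=[0,20] mem=[8,0,0,3]
After op 13 (STO M0): stack=[0] mem=[20,0,0,3]
After op 14 (push 7): stack=[0,7] mem=[20,0,0,3]
After op 15 (RCL M3): stack=[0,7,3] mem=[20,0,0,3]
After op 16 (+): stack=[0,10] mem=[20,0,0,3]
After op 17 (+): stack=[10] mem=[20,0,0,3]
After op 18 (RCL M3): stack=[10,3] mem=[20,0,0,3]
After op 19 (swap): stack=[3,10] mem=[20,0,0,3]

Answer: 20 0 0 3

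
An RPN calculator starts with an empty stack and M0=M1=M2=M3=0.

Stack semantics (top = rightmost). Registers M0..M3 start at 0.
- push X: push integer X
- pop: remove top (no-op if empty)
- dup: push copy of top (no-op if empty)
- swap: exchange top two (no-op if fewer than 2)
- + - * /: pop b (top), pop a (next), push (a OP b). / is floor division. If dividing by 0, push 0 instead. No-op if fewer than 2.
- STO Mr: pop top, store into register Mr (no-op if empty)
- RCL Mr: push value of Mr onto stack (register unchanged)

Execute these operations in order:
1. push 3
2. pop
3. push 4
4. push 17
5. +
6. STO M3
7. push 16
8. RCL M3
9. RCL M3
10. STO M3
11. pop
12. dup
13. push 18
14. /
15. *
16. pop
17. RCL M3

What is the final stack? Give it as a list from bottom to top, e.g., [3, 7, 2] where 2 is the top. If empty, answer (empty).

Answer: [21]

Derivation:
After op 1 (push 3): stack=[3] mem=[0,0,0,0]
After op 2 (pop): stack=[empty] mem=[0,0,0,0]
After op 3 (push 4): stack=[4] mem=[0,0,0,0]
After op 4 (push 17): stack=[4,17] mem=[0,0,0,0]
After op 5 (+): stack=[21] mem=[0,0,0,0]
After op 6 (STO M3): stack=[empty] mem=[0,0,0,21]
After op 7 (push 16): stack=[16] mem=[0,0,0,21]
After op 8 (RCL M3): stack=[16,21] mem=[0,0,0,21]
After op 9 (RCL M3): stack=[16,21,21] mem=[0,0,0,21]
After op 10 (STO M3): stack=[16,21] mem=[0,0,0,21]
After op 11 (pop): stack=[16] mem=[0,0,0,21]
After op 12 (dup): stack=[16,16] mem=[0,0,0,21]
After op 13 (push 18): stack=[16,16,18] mem=[0,0,0,21]
After op 14 (/): stack=[16,0] mem=[0,0,0,21]
After op 15 (*): stack=[0] mem=[0,0,0,21]
After op 16 (pop): stack=[empty] mem=[0,0,0,21]
After op 17 (RCL M3): stack=[21] mem=[0,0,0,21]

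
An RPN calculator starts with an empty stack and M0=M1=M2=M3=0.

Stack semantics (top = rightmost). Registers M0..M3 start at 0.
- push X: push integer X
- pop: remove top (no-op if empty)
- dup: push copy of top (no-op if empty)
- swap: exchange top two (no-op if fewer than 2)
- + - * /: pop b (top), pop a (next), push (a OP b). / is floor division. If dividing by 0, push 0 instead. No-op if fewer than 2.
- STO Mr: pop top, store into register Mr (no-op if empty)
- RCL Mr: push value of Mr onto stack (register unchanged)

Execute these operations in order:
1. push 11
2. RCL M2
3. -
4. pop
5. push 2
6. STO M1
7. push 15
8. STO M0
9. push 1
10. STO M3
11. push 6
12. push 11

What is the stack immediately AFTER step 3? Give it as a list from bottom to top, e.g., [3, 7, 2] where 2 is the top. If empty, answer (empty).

After op 1 (push 11): stack=[11] mem=[0,0,0,0]
After op 2 (RCL M2): stack=[11,0] mem=[0,0,0,0]
After op 3 (-): stack=[11] mem=[0,0,0,0]

[11]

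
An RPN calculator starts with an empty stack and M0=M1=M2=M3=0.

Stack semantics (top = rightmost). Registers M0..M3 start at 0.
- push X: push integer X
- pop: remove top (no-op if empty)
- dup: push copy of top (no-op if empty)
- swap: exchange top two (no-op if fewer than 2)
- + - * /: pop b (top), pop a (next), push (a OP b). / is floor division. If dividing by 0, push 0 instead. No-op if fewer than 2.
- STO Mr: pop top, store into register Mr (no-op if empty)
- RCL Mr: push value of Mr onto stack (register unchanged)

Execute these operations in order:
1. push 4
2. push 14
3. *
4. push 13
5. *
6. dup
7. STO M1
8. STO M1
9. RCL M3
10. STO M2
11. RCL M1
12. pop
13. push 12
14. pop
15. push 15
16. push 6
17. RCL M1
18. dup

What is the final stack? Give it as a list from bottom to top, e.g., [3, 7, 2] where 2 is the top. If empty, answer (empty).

Answer: [15, 6, 728, 728]

Derivation:
After op 1 (push 4): stack=[4] mem=[0,0,0,0]
After op 2 (push 14): stack=[4,14] mem=[0,0,0,0]
After op 3 (*): stack=[56] mem=[0,0,0,0]
After op 4 (push 13): stack=[56,13] mem=[0,0,0,0]
After op 5 (*): stack=[728] mem=[0,0,0,0]
After op 6 (dup): stack=[728,728] mem=[0,0,0,0]
After op 7 (STO M1): stack=[728] mem=[0,728,0,0]
After op 8 (STO M1): stack=[empty] mem=[0,728,0,0]
After op 9 (RCL M3): stack=[0] mem=[0,728,0,0]
After op 10 (STO M2): stack=[empty] mem=[0,728,0,0]
After op 11 (RCL M1): stack=[728] mem=[0,728,0,0]
After op 12 (pop): stack=[empty] mem=[0,728,0,0]
After op 13 (push 12): stack=[12] mem=[0,728,0,0]
After op 14 (pop): stack=[empty] mem=[0,728,0,0]
After op 15 (push 15): stack=[15] mem=[0,728,0,0]
After op 16 (push 6): stack=[15,6] mem=[0,728,0,0]
After op 17 (RCL M1): stack=[15,6,728] mem=[0,728,0,0]
After op 18 (dup): stack=[15,6,728,728] mem=[0,728,0,0]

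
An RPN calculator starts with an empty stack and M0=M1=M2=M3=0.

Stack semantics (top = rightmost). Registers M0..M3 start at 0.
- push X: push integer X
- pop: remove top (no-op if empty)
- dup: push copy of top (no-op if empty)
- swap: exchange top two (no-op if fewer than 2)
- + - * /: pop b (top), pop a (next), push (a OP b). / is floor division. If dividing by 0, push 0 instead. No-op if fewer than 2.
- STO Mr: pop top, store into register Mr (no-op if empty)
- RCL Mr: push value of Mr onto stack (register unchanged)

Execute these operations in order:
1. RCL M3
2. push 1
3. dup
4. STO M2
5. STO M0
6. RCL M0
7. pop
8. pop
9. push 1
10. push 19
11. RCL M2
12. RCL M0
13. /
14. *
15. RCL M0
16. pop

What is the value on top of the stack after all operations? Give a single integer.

After op 1 (RCL M3): stack=[0] mem=[0,0,0,0]
After op 2 (push 1): stack=[0,1] mem=[0,0,0,0]
After op 3 (dup): stack=[0,1,1] mem=[0,0,0,0]
After op 4 (STO M2): stack=[0,1] mem=[0,0,1,0]
After op 5 (STO M0): stack=[0] mem=[1,0,1,0]
After op 6 (RCL M0): stack=[0,1] mem=[1,0,1,0]
After op 7 (pop): stack=[0] mem=[1,0,1,0]
After op 8 (pop): stack=[empty] mem=[1,0,1,0]
After op 9 (push 1): stack=[1] mem=[1,0,1,0]
After op 10 (push 19): stack=[1,19] mem=[1,0,1,0]
After op 11 (RCL M2): stack=[1,19,1] mem=[1,0,1,0]
After op 12 (RCL M0): stack=[1,19,1,1] mem=[1,0,1,0]
After op 13 (/): stack=[1,19,1] mem=[1,0,1,0]
After op 14 (*): stack=[1,19] mem=[1,0,1,0]
After op 15 (RCL M0): stack=[1,19,1] mem=[1,0,1,0]
After op 16 (pop): stack=[1,19] mem=[1,0,1,0]

Answer: 19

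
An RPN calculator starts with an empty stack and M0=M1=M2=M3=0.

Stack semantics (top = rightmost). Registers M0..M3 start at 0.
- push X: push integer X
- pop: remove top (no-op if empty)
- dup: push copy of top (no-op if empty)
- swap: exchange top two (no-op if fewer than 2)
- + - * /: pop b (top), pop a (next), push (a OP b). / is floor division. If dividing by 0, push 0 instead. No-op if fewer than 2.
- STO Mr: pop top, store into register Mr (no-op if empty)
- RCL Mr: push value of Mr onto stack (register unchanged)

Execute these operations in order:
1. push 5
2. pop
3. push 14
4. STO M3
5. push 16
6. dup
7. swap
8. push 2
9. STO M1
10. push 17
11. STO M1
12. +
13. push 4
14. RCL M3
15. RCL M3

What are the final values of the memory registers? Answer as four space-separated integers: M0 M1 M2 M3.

Answer: 0 17 0 14

Derivation:
After op 1 (push 5): stack=[5] mem=[0,0,0,0]
After op 2 (pop): stack=[empty] mem=[0,0,0,0]
After op 3 (push 14): stack=[14] mem=[0,0,0,0]
After op 4 (STO M3): stack=[empty] mem=[0,0,0,14]
After op 5 (push 16): stack=[16] mem=[0,0,0,14]
After op 6 (dup): stack=[16,16] mem=[0,0,0,14]
After op 7 (swap): stack=[16,16] mem=[0,0,0,14]
After op 8 (push 2): stack=[16,16,2] mem=[0,0,0,14]
After op 9 (STO M1): stack=[16,16] mem=[0,2,0,14]
After op 10 (push 17): stack=[16,16,17] mem=[0,2,0,14]
After op 11 (STO M1): stack=[16,16] mem=[0,17,0,14]
After op 12 (+): stack=[32] mem=[0,17,0,14]
After op 13 (push 4): stack=[32,4] mem=[0,17,0,14]
After op 14 (RCL M3): stack=[32,4,14] mem=[0,17,0,14]
After op 15 (RCL M3): stack=[32,4,14,14] mem=[0,17,0,14]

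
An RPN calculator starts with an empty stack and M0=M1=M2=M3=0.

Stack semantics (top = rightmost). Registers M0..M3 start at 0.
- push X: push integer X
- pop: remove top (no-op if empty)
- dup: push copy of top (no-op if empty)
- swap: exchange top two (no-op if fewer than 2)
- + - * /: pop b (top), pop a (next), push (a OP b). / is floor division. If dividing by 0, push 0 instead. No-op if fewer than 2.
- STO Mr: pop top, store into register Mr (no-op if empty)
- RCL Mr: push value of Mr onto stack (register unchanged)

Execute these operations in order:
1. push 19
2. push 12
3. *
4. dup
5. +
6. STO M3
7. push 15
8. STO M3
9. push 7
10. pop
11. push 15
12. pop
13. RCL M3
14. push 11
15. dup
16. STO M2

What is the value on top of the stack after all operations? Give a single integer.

Answer: 11

Derivation:
After op 1 (push 19): stack=[19] mem=[0,0,0,0]
After op 2 (push 12): stack=[19,12] mem=[0,0,0,0]
After op 3 (*): stack=[228] mem=[0,0,0,0]
After op 4 (dup): stack=[228,228] mem=[0,0,0,0]
After op 5 (+): stack=[456] mem=[0,0,0,0]
After op 6 (STO M3): stack=[empty] mem=[0,0,0,456]
After op 7 (push 15): stack=[15] mem=[0,0,0,456]
After op 8 (STO M3): stack=[empty] mem=[0,0,0,15]
After op 9 (push 7): stack=[7] mem=[0,0,0,15]
After op 10 (pop): stack=[empty] mem=[0,0,0,15]
After op 11 (push 15): stack=[15] mem=[0,0,0,15]
After op 12 (pop): stack=[empty] mem=[0,0,0,15]
After op 13 (RCL M3): stack=[15] mem=[0,0,0,15]
After op 14 (push 11): stack=[15,11] mem=[0,0,0,15]
After op 15 (dup): stack=[15,11,11] mem=[0,0,0,15]
After op 16 (STO M2): stack=[15,11] mem=[0,0,11,15]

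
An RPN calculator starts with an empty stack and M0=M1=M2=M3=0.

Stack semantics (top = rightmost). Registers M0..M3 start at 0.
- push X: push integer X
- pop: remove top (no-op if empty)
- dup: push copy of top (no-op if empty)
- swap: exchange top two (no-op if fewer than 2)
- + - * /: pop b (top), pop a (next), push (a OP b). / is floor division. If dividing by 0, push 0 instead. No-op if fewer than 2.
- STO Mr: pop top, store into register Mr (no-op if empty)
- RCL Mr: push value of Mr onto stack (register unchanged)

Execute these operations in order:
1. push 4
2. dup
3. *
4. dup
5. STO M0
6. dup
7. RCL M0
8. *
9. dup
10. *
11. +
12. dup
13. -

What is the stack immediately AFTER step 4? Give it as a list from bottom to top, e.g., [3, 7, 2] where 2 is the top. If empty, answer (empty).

After op 1 (push 4): stack=[4] mem=[0,0,0,0]
After op 2 (dup): stack=[4,4] mem=[0,0,0,0]
After op 3 (*): stack=[16] mem=[0,0,0,0]
After op 4 (dup): stack=[16,16] mem=[0,0,0,0]

[16, 16]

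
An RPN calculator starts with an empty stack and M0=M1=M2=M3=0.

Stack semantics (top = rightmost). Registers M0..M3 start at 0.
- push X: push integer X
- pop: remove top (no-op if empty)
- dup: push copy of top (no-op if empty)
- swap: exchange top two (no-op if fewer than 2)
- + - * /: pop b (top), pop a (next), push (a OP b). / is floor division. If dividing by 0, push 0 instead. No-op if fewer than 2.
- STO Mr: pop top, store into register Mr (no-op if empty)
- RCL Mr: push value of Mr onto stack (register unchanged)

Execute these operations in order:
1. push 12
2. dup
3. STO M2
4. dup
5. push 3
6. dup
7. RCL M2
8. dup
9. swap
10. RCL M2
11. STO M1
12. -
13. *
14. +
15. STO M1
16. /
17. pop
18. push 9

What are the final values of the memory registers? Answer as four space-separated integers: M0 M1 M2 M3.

After op 1 (push 12): stack=[12] mem=[0,0,0,0]
After op 2 (dup): stack=[12,12] mem=[0,0,0,0]
After op 3 (STO M2): stack=[12] mem=[0,0,12,0]
After op 4 (dup): stack=[12,12] mem=[0,0,12,0]
After op 5 (push 3): stack=[12,12,3] mem=[0,0,12,0]
After op 6 (dup): stack=[12,12,3,3] mem=[0,0,12,0]
After op 7 (RCL M2): stack=[12,12,3,3,12] mem=[0,0,12,0]
After op 8 (dup): stack=[12,12,3,3,12,12] mem=[0,0,12,0]
After op 9 (swap): stack=[12,12,3,3,12,12] mem=[0,0,12,0]
After op 10 (RCL M2): stack=[12,12,3,3,12,12,12] mem=[0,0,12,0]
After op 11 (STO M1): stack=[12,12,3,3,12,12] mem=[0,12,12,0]
After op 12 (-): stack=[12,12,3,3,0] mem=[0,12,12,0]
After op 13 (*): stack=[12,12,3,0] mem=[0,12,12,0]
After op 14 (+): stack=[12,12,3] mem=[0,12,12,0]
After op 15 (STO M1): stack=[12,12] mem=[0,3,12,0]
After op 16 (/): stack=[1] mem=[0,3,12,0]
After op 17 (pop): stack=[empty] mem=[0,3,12,0]
After op 18 (push 9): stack=[9] mem=[0,3,12,0]

Answer: 0 3 12 0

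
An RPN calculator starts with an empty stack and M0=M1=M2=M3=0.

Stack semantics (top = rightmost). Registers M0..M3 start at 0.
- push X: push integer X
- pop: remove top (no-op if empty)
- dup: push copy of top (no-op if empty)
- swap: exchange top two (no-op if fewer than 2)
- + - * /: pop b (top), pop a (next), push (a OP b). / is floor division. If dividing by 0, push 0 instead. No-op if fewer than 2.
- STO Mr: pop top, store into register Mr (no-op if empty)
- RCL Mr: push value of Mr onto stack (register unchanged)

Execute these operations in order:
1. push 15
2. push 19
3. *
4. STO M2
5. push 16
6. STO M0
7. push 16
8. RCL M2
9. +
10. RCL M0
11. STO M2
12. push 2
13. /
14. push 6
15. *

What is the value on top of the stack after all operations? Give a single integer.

Answer: 900

Derivation:
After op 1 (push 15): stack=[15] mem=[0,0,0,0]
After op 2 (push 19): stack=[15,19] mem=[0,0,0,0]
After op 3 (*): stack=[285] mem=[0,0,0,0]
After op 4 (STO M2): stack=[empty] mem=[0,0,285,0]
After op 5 (push 16): stack=[16] mem=[0,0,285,0]
After op 6 (STO M0): stack=[empty] mem=[16,0,285,0]
After op 7 (push 16): stack=[16] mem=[16,0,285,0]
After op 8 (RCL M2): stack=[16,285] mem=[16,0,285,0]
After op 9 (+): stack=[301] mem=[16,0,285,0]
After op 10 (RCL M0): stack=[301,16] mem=[16,0,285,0]
After op 11 (STO M2): stack=[301] mem=[16,0,16,0]
After op 12 (push 2): stack=[301,2] mem=[16,0,16,0]
After op 13 (/): stack=[150] mem=[16,0,16,0]
After op 14 (push 6): stack=[150,6] mem=[16,0,16,0]
After op 15 (*): stack=[900] mem=[16,0,16,0]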